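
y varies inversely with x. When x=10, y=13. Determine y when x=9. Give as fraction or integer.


Inverse proportion: y = k/x
Find k: k = 10 * 13 = 130
Compute y at x=9: y = 130/9
y = 130/9

130/9


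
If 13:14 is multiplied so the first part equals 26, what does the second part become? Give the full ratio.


Original ratio: 13:14
First term target: 26
Scale factor = 26 / 13 = 2
Multiply second term: 14 * 2 = 28
Equivalent ratio = 26:28

26:28


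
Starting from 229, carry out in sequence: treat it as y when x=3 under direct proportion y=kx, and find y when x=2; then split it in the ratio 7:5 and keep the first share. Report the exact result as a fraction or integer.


Start with 229.
Step 1: Direct prop: k = (229)/3; new y = k*2 = 229*2/3 = 458/3
Step 2: Split 7:5, first share = 458/3 * 7/12 = 1603/18
Final result = 1603/18

1603/18


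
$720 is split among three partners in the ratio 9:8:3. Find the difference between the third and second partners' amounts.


Total parts = 9 + 8 + 3 = 20
Value per part = 720 / 20 = 36
Shares: 9*36=324, 8*36=288, 3*36=108
Third share = 108, second share = 288
Difference = |108 - 288| = 180

180


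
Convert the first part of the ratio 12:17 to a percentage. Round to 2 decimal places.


Total parts = 12 + 17 = 29
First part fraction = 12/29
Percentage = (12/29) * 100
= 0.413793 * 100
= 41.38%

41.38


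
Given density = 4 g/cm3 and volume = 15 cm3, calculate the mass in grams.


Using mass = density * volume
Density = 4 g/cm3
Volume = 15 cm3
Mass = 4 * 15
= 60 g

60


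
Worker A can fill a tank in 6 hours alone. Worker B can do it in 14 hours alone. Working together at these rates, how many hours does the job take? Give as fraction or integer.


Rate of A = 1/6 job per hour
Rate of B = 1/14 job per hour
Combined rate = 1/6 + 1/14
Find common denominator: (14 + 6)/(6*14) = 20/84
Combined rate = 5/21 job per hour
Time together = 1 / (5/21) = 21/5 hours

21/5


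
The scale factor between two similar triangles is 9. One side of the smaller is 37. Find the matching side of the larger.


Similar triangles have proportional sides
Scale factor = 9
Smaller side = 37
Corresponding larger side = 37 * 9
= 333

333


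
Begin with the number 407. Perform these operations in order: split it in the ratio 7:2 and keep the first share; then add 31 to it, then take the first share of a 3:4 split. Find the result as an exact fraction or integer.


Start with 407.
Step 1: Split 7:2, first share = 407 * 7/9 = 2849/9
Step 2: Add 31: 2849/9+31=3128/9; split 3:4 first = 3128/9*3/7 = 3128/21
Final result = 3128/21

3128/21


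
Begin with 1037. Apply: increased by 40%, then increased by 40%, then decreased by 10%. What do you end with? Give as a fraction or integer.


Start: 1037
Step 1: increase by 40% => multiply by 140/100
  1037 * 140/100 = 7259/5
Step 2: increase by 40% => multiply by 140/100
  7259/5 * 140/100 = 50813/25
Step 3: decrease by 10% => multiply by 90/100
  50813/25 * 90/100 = 457317/250
Final value = 457317/250

457317/250


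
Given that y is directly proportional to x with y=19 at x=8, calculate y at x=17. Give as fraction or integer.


Direct proportion: y = kx
Find k: k = 19/8 = 19/8
Compute y at x=17: y = 19/8 * 17
y = 323/8

323/8


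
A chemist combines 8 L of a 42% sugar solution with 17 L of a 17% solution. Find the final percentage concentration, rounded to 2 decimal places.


Solute in mixture 1 = 42% of 8 L = 8*42/100 = 84/25 L
Solute in mixture 2 = 17% of 17 L = 17*17/100 = 289/100 L
Total solute = 84/25 + 289/100 = 25/4 L
Total volume = 8 + 17 = 25 L
Final concentration = 25/4/25 * 100 = 25.00%

25.00


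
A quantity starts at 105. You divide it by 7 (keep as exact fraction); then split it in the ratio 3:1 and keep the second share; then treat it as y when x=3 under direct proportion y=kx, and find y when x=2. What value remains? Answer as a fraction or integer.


Start with 105.
Step 1: Divide by 7: 105 / 7 = 15
Step 2: Split 3:1, second share = 15 * 1/4 = 15/4
Step 3: Direct prop: k = (15/4)/3; new y = k*2 = 15/4*2/3 = 5/2
Final result = 5/2

5/2


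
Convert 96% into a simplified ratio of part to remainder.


Part = 96%, Remainder = 4%
Ratio = 96:4
GCD(96, 4) = 4
Simplify: 24:1 = 24:1

24:1


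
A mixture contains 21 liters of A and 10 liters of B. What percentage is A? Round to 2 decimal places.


Volume of A = 21 L
Volume of B = 10 L
Total volume = 21 + 10 = 31 L
Percentage of A = (21/31) * 100
= 67.74%

67.74


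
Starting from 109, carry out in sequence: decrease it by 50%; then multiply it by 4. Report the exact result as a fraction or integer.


Start with 109.
Step 1: Decrease by 50%: 109 * 50/100 = 109/2
Step 2: Multiply by 4: 109/2 * 4 = 218
Final result = 218

218


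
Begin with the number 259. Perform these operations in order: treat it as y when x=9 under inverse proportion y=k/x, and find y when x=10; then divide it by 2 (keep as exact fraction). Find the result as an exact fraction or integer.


Start with 259.
Step 1: Inverse prop: k = (259)*9; new y = k/10 = 259*9/10 = 2331/10
Step 2: Divide by 2: 2331/10 / 2 = 2331/20
Final result = 2331/20

2331/20


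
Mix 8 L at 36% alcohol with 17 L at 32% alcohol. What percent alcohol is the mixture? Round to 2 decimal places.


Solute in mixture 1 = 36% of 8 L = 8*36/100 = 72/25 L
Solute in mixture 2 = 32% of 17 L = 17*32/100 = 136/25 L
Total solute = 72/25 + 136/25 = 208/25 L
Total volume = 8 + 17 = 25 L
Final concentration = 208/25/25 * 100 = 33.28%

33.28


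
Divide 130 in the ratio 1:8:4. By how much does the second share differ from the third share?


Total parts = 1 + 8 + 4 = 13
Value per part = 130 / 13 = 10
Shares: 1*10=10, 8*10=80, 4*10=40
Second share = 80, third share = 40
Difference = |80 - 40| = 40

40


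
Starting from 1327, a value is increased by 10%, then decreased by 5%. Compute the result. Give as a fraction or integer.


Start: 1327
Step 1: increase by 10% => multiply by 110/100
  1327 * 110/100 = 14597/10
Step 2: decrease by 5% => multiply by 95/100
  14597/10 * 95/100 = 277343/200
Final value = 277343/200

277343/200


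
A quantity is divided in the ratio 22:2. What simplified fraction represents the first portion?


Total parts = 22 + 2 = 24
First part fraction = 22/24
Simplify: 22/24 = 11/12

11/12


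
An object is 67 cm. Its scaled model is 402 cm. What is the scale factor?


Original length = 67 cm
Scaled length = 402 cm
Scale factor = 402 / 67
= 6

6


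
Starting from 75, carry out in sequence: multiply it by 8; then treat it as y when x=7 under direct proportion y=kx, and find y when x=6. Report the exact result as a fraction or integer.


Start with 75.
Step 1: Multiply by 8: 75 * 8 = 600
Step 2: Direct prop: k = (600)/7; new y = k*6 = 600*6/7 = 3600/7
Final result = 3600/7

3600/7


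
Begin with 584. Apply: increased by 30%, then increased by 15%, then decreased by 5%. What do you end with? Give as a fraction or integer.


Start: 584
Step 1: increase by 30% => multiply by 130/100
  584 * 130/100 = 3796/5
Step 2: increase by 15% => multiply by 115/100
  3796/5 * 115/100 = 21827/25
Step 3: decrease by 5% => multiply by 95/100
  21827/25 * 95/100 = 414713/500
Final value = 414713/500

414713/500


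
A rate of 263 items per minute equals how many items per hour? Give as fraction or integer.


Converting from per minute to per hour
Rate = 263 items per minute
Multiply by 60: 263 * 60
= 15780 items per hour

15780


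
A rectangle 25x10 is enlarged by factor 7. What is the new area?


Original dimensions: 25 x 10
Enlargement factor = 7
New width = 25 * 7 = 175
New height = 10 * 7 = 70
New area = 175 * 70 = 12250

12250


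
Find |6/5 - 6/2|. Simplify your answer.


Simplify: 6/5 = 6/5 and 6/2 = 3
Find common denominator: LCD = 5
Convert: 6/5 and 15/5
Difference = |6 - 15|/5 = 9/5
Simplified = 9/5

9/5


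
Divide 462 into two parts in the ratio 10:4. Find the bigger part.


Total parts = 10 + 4 = 14
Value per part = 462 / 14 = 33
First share = 10 * 33 = 330
Second share = 4 * 33 = 132
Larger share = 330

330


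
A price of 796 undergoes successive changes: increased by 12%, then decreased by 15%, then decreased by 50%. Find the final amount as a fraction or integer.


Start: 796
Step 1: increase by 12% => multiply by 112/100
  796 * 112/100 = 22288/25
Step 2: decrease by 15% => multiply by 85/100
  22288/25 * 85/100 = 94724/125
Step 3: decrease by 50% => multiply by 50/100
  94724/125 * 50/100 = 47362/125
Final value = 47362/125

47362/125


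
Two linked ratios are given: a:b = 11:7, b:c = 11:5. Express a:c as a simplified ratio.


Given a:b = 11:7 and b:c = 11:5
Make b consistent. Multiply first ratio by 11: a:b = 121:77
Multiply second ratio by 7: b:c = 77:35
Now b = 77 in both, so a:b:c = 121:77:35
Therefore a:c = 121:35
Simplify by GCD: a:c = 121:35

121:35


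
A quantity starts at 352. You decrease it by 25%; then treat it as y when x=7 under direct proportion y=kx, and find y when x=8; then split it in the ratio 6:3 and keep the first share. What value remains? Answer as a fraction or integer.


Start with 352.
Step 1: Decrease by 25%: 352 * 75/100 = 264
Step 2: Direct prop: k = (264)/7; new y = k*8 = 264*8/7 = 2112/7
Step 3: Split 6:3, first share = 2112/7 * 6/9 = 1408/7
Final result = 1408/7

1408/7


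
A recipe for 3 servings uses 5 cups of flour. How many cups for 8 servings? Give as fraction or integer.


Original: 5 cups for 3 servings
Target servings = 8
Scaling factor = 8/3
New amount = 5 * 8/3
= 40/3
= 40/3 cups

40/3


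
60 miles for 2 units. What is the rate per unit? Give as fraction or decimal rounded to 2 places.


Total miles = 60
Number of units = 2
Unit rate = 60 / 2
= 30 miles per unit

30


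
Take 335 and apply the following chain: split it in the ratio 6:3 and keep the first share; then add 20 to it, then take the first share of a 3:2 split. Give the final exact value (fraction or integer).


Start with 335.
Step 1: Split 6:3, first share = 335 * 6/9 = 670/3
Step 2: Add 20: 670/3+20=730/3; split 3:2 first = 730/3*3/5 = 146
Final result = 146

146


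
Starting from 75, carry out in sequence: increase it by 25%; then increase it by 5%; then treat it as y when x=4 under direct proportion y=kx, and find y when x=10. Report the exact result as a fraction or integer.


Start with 75.
Step 1: Increase by 25%: 75 * 125/100 = 375/4
Step 2: Increase by 5%: 375/4 * 105/100 = 1575/16
Step 3: Direct prop: k = (1575/16)/4; new y = k*10 = 1575/16*10/4 = 7875/32
Final result = 7875/32

7875/32


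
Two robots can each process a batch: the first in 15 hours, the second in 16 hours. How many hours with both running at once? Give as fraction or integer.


Rate of A = 1/15 job per hour
Rate of B = 1/16 job per hour
Combined rate = 1/15 + 1/16
Find common denominator: (16 + 15)/(15*16) = 31/240
Combined rate = 31/240 job per hour
Time together = 1 / (31/240) = 240/31 hours

240/31


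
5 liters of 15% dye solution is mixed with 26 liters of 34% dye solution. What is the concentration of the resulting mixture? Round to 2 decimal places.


Solute in mixture 1 = 15% of 5 L = 5*15/100 = 3/4 L
Solute in mixture 2 = 34% of 26 L = 26*34/100 = 221/25 L
Total solute = 3/4 + 221/25 = 959/100 L
Total volume = 5 + 26 = 31 L
Final concentration = 959/100/31 * 100 = 30.94%

30.94


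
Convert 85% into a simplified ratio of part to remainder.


Part = 85%, Remainder = 15%
Ratio = 85:15
GCD(85, 15) = 5
Simplify: 17:3 = 17:3

17:3


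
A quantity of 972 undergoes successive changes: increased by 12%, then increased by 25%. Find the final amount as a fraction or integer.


Start: 972
Step 1: increase by 12% => multiply by 112/100
  972 * 112/100 = 27216/25
Step 2: increase by 25% => multiply by 125/100
  27216/25 * 125/100 = 6804/5
Final value = 6804/5

6804/5


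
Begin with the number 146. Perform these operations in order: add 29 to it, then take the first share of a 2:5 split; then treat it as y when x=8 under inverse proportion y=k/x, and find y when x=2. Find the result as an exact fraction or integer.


Start with 146.
Step 1: Add 29: 146+29=175; split 2:5 first = 175*2/7 = 50
Step 2: Inverse prop: k = (50)*8; new y = k/2 = 50*8/2 = 200
Final result = 200

200


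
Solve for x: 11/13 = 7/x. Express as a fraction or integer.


Setting up: 11/13 = 7/x
Cross multiply: 11 * x = 13 * 7
11x = 91
x = 91/11
x = 91/11

91/11


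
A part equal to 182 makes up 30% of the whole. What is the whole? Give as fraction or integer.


Given: 182 is 30% of the whole
Set up: 182 = 30/100 * whole
whole = 182 * 100 / 30
whole = 18200 / 30
whole = 1820/3

1820/3


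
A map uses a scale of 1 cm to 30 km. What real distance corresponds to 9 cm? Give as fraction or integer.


Map scale: 1 cm = 30 km
Measured distance on map = 9 cm
Set up proportion: 9 * 30 / 1
= 270 / 1
= 270 km

270


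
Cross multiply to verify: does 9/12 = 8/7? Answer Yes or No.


Cross multiply to check 9/12 = 8/7
Left cross product: 9 * 7 = 63
Right cross product: 12 * 8 = 96
63 != 96
Not equal, so proportions differ => No

No


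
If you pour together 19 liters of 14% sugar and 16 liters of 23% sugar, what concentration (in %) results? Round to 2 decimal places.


Solute in mixture 1 = 14% of 19 L = 19*14/100 = 133/50 L
Solute in mixture 2 = 23% of 16 L = 16*23/100 = 92/25 L
Total solute = 133/50 + 92/25 = 317/50 L
Total volume = 19 + 16 = 35 L
Final concentration = 317/50/35 * 100 = 18.11%

18.11


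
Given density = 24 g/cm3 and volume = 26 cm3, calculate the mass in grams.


Using mass = density * volume
Density = 24 g/cm3
Volume = 26 cm3
Mass = 24 * 26
= 624 g

624


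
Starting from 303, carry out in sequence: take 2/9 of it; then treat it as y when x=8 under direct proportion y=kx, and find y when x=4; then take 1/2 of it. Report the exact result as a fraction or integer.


Start with 303.
Step 1: Take 2/9: 303 * 2/9 = 202/3
Step 2: Direct prop: k = (202/3)/8; new y = k*4 = 202/3*4/8 = 101/3
Step 3: Take 1/2: 101/3 * 1/2 = 101/6
Final result = 101/6

101/6


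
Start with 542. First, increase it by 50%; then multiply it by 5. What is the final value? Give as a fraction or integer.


Start with 542.
Step 1: Increase by 50%: 542 * 150/100 = 813
Step 2: Multiply by 5: 813 * 5 = 4065
Final result = 4065

4065


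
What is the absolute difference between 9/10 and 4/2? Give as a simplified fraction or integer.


Simplify: 9/10 = 9/10 and 4/2 = 2
Find common denominator: LCD = 10
Convert: 9/10 and 20/10
Difference = |9 - 20|/10 = 11/10
Simplified = 11/10

11/10


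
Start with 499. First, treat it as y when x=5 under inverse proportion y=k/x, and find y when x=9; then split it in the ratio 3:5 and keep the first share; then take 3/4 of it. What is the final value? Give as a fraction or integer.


Start with 499.
Step 1: Inverse prop: k = (499)*5; new y = k/9 = 499*5/9 = 2495/9
Step 2: Split 3:5, first share = 2495/9 * 3/8 = 2495/24
Step 3: Take 3/4: 2495/24 * 3/4 = 2495/32
Final result = 2495/32

2495/32


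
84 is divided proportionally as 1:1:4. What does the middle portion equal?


Ratio = 1:1:4
Total parts = 1 + 1 + 4 = 6
Value per part = 84 / 6 = 14
First share = 1 * 14 = 14
Middle share = 1 * 14 = 14
Third share = 4 * 14 = 56

14


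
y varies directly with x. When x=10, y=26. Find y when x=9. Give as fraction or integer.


Direct proportion: y = kx
Find k: k = 26/10 = 13/5
Compute y at x=9: y = 13/5 * 9
y = 117/5

117/5


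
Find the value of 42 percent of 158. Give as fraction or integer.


Compute 42% of 158
Convert percentage: 42% = 42/100
Multiply: 158 * 42/100
= 6636/100
= 1659/25

1659/25


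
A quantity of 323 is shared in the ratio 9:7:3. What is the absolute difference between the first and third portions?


Total parts = 9 + 7 + 3 = 19
Value per part = 323 / 19 = 17
Shares: 9*17=153, 7*17=119, 3*17=51
First share = 153, third share = 51
Difference = |153 - 51| = 102

102


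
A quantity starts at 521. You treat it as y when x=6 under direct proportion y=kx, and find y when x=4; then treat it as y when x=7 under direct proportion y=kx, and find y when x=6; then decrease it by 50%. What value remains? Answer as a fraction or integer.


Start with 521.
Step 1: Direct prop: k = (521)/6; new y = k*4 = 521*4/6 = 1042/3
Step 2: Direct prop: k = (1042/3)/7; new y = k*6 = 1042/3*6/7 = 2084/7
Step 3: Decrease by 50%: 2084/7 * 50/100 = 1042/7
Final result = 1042/7

1042/7


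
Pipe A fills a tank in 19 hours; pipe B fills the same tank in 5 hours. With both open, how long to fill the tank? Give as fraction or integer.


Rate of A = 1/19 job per hour
Rate of B = 1/5 job per hour
Combined rate = 1/19 + 1/5
Find common denominator: (5 + 19)/(19*5) = 24/95
Combined rate = 24/95 job per hour
Time together = 1 / (24/95) = 95/24 hours

95/24


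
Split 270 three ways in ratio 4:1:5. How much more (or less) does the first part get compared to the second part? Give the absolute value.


Total parts = 4 + 1 + 5 = 10
Value per part = 270 / 10 = 27
Shares: 4*27=108, 1*27=27, 5*27=135
First share = 108, second share = 27
Difference = |108 - 27| = 81

81


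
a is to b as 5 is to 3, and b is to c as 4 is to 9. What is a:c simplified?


Given a:b = 5:3 and b:c = 4:9
Make b consistent. Multiply first ratio by 4: a:b = 20:12
Multiply second ratio by 3: b:c = 12:27
Now b = 12 in both, so a:b:c = 20:12:27
Therefore a:c = 20:27
Simplify by GCD: a:c = 20:27

20:27


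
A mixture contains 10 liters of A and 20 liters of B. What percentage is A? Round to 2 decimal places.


Volume of A = 10 L
Volume of B = 20 L
Total volume = 10 + 20 = 30 L
Percentage of A = (10/30) * 100
= 33.33%

33.33


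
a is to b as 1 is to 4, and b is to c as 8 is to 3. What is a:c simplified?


Given a:b = 1:4 and b:c = 8:3
Make b consistent. Multiply first ratio by 8: a:b = 8:32
Multiply second ratio by 4: b:c = 32:12
Now b = 32 in both, so a:b:c = 8:32:12
Therefore a:c = 8:12
Simplify by GCD: a:c = 2:3

2:3


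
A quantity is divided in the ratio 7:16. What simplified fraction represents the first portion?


Total parts = 7 + 16 = 23
First part fraction = 7/23
Simplify: 7/23 = 7/23

7/23


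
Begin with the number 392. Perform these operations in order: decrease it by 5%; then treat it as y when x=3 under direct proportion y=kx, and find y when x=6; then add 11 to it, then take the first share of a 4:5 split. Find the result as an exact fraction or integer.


Start with 392.
Step 1: Decrease by 5%: 392 * 95/100 = 1862/5
Step 2: Direct prop: k = (1862/5)/3; new y = k*6 = 1862/5*6/3 = 3724/5
Step 3: Add 11: 3724/5+11=3779/5; split 4:5 first = 3779/5*4/9 = 15116/45
Final result = 15116/45

15116/45


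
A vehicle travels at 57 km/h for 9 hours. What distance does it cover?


Using distance = speed * time
Speed = 57 km/h
Time = 9 hours
Distance = 57 * 9
= 513 km

513


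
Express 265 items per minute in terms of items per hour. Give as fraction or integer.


Converting from per minute to per hour
Rate = 265 items per minute
Multiply by 60: 265 * 60
= 15900 items per hour

15900


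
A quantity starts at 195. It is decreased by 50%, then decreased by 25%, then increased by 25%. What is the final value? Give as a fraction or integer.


Start: 195
Step 1: decrease by 50% => multiply by 50/100
  195 * 50/100 = 195/2
Step 2: decrease by 25% => multiply by 75/100
  195/2 * 75/100 = 585/8
Step 3: increase by 25% => multiply by 125/100
  585/8 * 125/100 = 2925/32
Final value = 2925/32

2925/32


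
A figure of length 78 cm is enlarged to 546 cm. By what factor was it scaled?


Original length = 78 cm
Scaled length = 546 cm
Scale factor = 546 / 78
= 7

7


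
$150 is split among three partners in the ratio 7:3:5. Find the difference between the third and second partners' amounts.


Total parts = 7 + 3 + 5 = 15
Value per part = 150 / 15 = 10
Shares: 7*10=70, 3*10=30, 5*10=50
Third share = 50, second share = 30
Difference = |50 - 30| = 20

20


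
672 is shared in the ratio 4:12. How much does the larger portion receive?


Total parts = 4 + 12 = 16
Value per part = 672 / 16 = 42
First share = 4 * 42 = 168
Second share = 12 * 42 = 504
Larger share = 504

504


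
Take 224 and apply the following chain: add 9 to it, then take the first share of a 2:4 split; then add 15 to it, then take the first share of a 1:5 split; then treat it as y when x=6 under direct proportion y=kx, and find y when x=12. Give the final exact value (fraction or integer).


Start with 224.
Step 1: Add 9: 224+9=233; split 2:4 first = 233*2/6 = 233/3
Step 2: Add 15: 233/3+15=278/3; split 1:5 first = 278/3*1/6 = 139/9
Step 3: Direct prop: k = (139/9)/6; new y = k*12 = 139/9*12/6 = 278/9
Final result = 278/9

278/9


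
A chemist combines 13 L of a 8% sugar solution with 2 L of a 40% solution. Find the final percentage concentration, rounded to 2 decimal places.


Solute in mixture 1 = 8% of 13 L = 13*8/100 = 26/25 L
Solute in mixture 2 = 40% of 2 L = 2*40/100 = 4/5 L
Total solute = 26/25 + 4/5 = 46/25 L
Total volume = 13 + 2 = 15 L
Final concentration = 46/25/15 * 100 = 12.27%

12.27


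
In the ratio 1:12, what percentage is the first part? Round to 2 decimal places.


Total parts = 1 + 12 = 13
First part fraction = 1/13
Percentage = (1/13) * 100
= 0.076923 * 100
= 7.69%

7.69


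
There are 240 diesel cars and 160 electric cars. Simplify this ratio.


Find GCD(240, 160)
GCD = 80
Divide both by 80: 240/80 = 3, 160/80 = 2
Simplified ratio = 3:2

3:2


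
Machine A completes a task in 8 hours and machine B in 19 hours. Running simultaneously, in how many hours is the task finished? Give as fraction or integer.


Rate of A = 1/8 job per hour
Rate of B = 1/19 job per hour
Combined rate = 1/8 + 1/19
Find common denominator: (19 + 8)/(8*19) = 27/152
Combined rate = 27/152 job per hour
Time together = 1 / (27/152) = 152/27 hours

152/27


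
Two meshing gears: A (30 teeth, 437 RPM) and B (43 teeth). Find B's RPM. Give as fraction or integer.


Gear ratio: teeth_A * RPM_A = teeth_B * RPM_B
30 * 437 = 43 * RPM_B
13110 = 43 * RPM_B
RPM_B = 13110 / 43
RPM_B = 13110/43

13110/43


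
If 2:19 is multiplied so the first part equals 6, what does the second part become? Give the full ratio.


Original ratio: 2:19
First term target: 6
Scale factor = 6 / 2 = 3
Multiply second term: 19 * 3 = 57
Equivalent ratio = 6:57

6:57


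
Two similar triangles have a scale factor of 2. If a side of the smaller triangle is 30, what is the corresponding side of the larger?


Similar triangles have proportional sides
Scale factor = 2
Smaller side = 30
Corresponding larger side = 30 * 2
= 60

60


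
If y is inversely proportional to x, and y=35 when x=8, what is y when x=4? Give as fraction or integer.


Inverse proportion: y = k/x
Find k: k = 8 * 35 = 280
Compute y at x=4: y = 280/4
y = 70

70


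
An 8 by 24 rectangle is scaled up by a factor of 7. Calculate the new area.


Original dimensions: 8 x 24
Enlargement factor = 7
New width = 8 * 7 = 56
New height = 24 * 7 = 168
New area = 56 * 168 = 9408

9408


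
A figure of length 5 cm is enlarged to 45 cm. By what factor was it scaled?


Original length = 5 cm
Scaled length = 45 cm
Scale factor = 45 / 5
= 9

9


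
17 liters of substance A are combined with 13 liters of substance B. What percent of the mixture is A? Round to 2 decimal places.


Volume of A = 17 L
Volume of B = 13 L
Total volume = 17 + 13 = 30 L
Percentage of A = (17/30) * 100
= 56.67%

56.67


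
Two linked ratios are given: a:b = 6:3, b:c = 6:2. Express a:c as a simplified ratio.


Given a:b = 6:3 and b:c = 6:2
Make b consistent. Multiply first ratio by 6: a:b = 36:18
Multiply second ratio by 3: b:c = 18:6
Now b = 18 in both, so a:b:c = 36:18:6
Therefore a:c = 36:6
Simplify by GCD: a:c = 6:1

6:1


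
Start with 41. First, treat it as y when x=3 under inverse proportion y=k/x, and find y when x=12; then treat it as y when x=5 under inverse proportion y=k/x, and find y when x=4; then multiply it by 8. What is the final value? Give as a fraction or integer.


Start with 41.
Step 1: Inverse prop: k = (41)*3; new y = k/12 = 41*3/12 = 41/4
Step 2: Inverse prop: k = (41/4)*5; new y = k/4 = 41/4*5/4 = 205/16
Step 3: Multiply by 8: 205/16 * 8 = 205/2
Final result = 205/2

205/2


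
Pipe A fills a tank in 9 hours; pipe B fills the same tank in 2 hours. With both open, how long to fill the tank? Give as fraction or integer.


Rate of A = 1/9 job per hour
Rate of B = 1/2 job per hour
Combined rate = 1/9 + 1/2
Find common denominator: (2 + 9)/(9*2) = 11/18
Combined rate = 11/18 job per hour
Time together = 1 / (11/18) = 18/11 hours

18/11


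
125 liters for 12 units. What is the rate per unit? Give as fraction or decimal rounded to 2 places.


Total liters = 125
Number of units = 12
Unit rate = 125 / 12
= 10.42 liters per unit

10.42


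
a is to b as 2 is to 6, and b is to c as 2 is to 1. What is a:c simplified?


Given a:b = 2:6 and b:c = 2:1
Make b consistent. Multiply first ratio by 2: a:b = 4:12
Multiply second ratio by 6: b:c = 12:6
Now b = 12 in both, so a:b:c = 4:12:6
Therefore a:c = 4:6
Simplify by GCD: a:c = 2:3

2:3


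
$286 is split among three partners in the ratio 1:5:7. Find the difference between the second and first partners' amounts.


Total parts = 1 + 5 + 7 = 13
Value per part = 286 / 13 = 22
Shares: 1*22=22, 5*22=110, 7*22=154
Second share = 110, first share = 22
Difference = |110 - 22| = 88

88


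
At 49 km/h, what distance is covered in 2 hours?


Using distance = speed * time
Speed = 49 km/h
Time = 2 hours
Distance = 49 * 2
= 98 km

98


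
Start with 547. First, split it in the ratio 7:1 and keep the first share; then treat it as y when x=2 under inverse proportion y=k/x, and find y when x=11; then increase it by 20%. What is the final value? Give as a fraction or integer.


Start with 547.
Step 1: Split 7:1, first share = 547 * 7/8 = 3829/8
Step 2: Inverse prop: k = (3829/8)*2; new y = k/11 = 3829/8*2/11 = 3829/44
Step 3: Increase by 20%: 3829/44 * 120/100 = 11487/110
Final result = 11487/110

11487/110


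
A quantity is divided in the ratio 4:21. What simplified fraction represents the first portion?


Total parts = 4 + 21 = 25
First part fraction = 4/25
Simplify: 4/25 = 4/25

4/25


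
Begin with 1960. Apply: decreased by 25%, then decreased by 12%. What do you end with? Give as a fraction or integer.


Start: 1960
Step 1: decrease by 25% => multiply by 75/100
  1960 * 75/100 = 1470
Step 2: decrease by 12% => multiply by 88/100
  1470 * 88/100 = 6468/5
Final value = 6468/5

6468/5


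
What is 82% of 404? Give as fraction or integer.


Compute 82% of 404
Convert percentage: 82% = 82/100
Multiply: 404 * 82/100
= 33128/100
= 8282/25

8282/25


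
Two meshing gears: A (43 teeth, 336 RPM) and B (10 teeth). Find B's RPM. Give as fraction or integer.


Gear ratio: teeth_A * RPM_A = teeth_B * RPM_B
43 * 336 = 10 * RPM_B
14448 = 10 * RPM_B
RPM_B = 14448 / 10
RPM_B = 7224/5

7224/5


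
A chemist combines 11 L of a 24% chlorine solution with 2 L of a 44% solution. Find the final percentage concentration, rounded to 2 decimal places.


Solute in mixture 1 = 24% of 11 L = 11*24/100 = 66/25 L
Solute in mixture 2 = 44% of 2 L = 2*44/100 = 22/25 L
Total solute = 66/25 + 22/25 = 88/25 L
Total volume = 11 + 2 = 13 L
Final concentration = 88/25/13 * 100 = 27.08%

27.08


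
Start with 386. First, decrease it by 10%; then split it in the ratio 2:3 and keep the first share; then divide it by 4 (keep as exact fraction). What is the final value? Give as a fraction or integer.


Start with 386.
Step 1: Decrease by 10%: 386 * 90/100 = 1737/5
Step 2: Split 2:3, first share = 1737/5 * 2/5 = 3474/25
Step 3: Divide by 4: 3474/25 / 4 = 1737/50
Final result = 1737/50

1737/50


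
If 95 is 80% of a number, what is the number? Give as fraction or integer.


Given: 95 is 80% of the whole
Set up: 95 = 80/100 * whole
whole = 95 * 100 / 80
whole = 9500 / 80
whole = 475/4

475/4


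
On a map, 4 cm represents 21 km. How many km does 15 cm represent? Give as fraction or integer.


Map scale: 4 cm = 21 km
Measured distance on map = 15 cm
Set up proportion: 15 * 21 / 4
= 315 / 4
= 315/4 km

315/4


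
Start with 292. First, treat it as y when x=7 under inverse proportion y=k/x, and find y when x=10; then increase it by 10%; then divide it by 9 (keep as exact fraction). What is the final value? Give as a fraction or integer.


Start with 292.
Step 1: Inverse prop: k = (292)*7; new y = k/10 = 292*7/10 = 1022/5
Step 2: Increase by 10%: 1022/5 * 110/100 = 5621/25
Step 3: Divide by 9: 5621/25 / 9 = 5621/225
Final result = 5621/225

5621/225


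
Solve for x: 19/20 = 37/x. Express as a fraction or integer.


Setting up: 19/20 = 37/x
Cross multiply: 19 * x = 20 * 37
19x = 740
x = 740/19
x = 740/19

740/19


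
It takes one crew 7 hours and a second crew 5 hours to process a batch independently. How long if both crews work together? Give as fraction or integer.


Rate of A = 1/7 job per hour
Rate of B = 1/5 job per hour
Combined rate = 1/7 + 1/5
Find common denominator: (5 + 7)/(7*5) = 12/35
Combined rate = 12/35 job per hour
Time together = 1 / (12/35) = 35/12 hours

35/12


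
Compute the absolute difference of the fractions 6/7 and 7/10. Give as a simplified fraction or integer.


Simplify: 6/7 = 6/7 and 7/10 = 7/10
Find common denominator: LCD = 70
Convert: 60/70 and 49/70
Difference = |60 - 49|/70 = 11/70
Simplified = 11/70

11/70


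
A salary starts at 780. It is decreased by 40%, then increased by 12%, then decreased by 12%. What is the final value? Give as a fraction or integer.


Start: 780
Step 1: decrease by 40% => multiply by 60/100
  780 * 60/100 = 468
Step 2: increase by 12% => multiply by 112/100
  468 * 112/100 = 13104/25
Step 3: decrease by 12% => multiply by 88/100
  13104/25 * 88/100 = 288288/625
Final value = 288288/625

288288/625


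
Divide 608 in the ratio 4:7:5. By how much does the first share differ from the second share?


Total parts = 4 + 7 + 5 = 16
Value per part = 608 / 16 = 38
Shares: 4*38=152, 7*38=266, 5*38=190
First share = 152, second share = 266
Difference = |152 - 266| = 114

114


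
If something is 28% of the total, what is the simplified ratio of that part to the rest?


Part = 28%, Remainder = 72%
Ratio = 28:72
GCD(28, 72) = 4
Simplify: 7:18 = 7:18

7:18


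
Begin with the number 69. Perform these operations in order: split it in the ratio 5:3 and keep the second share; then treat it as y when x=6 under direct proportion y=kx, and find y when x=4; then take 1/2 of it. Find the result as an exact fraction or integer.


Start with 69.
Step 1: Split 5:3, second share = 69 * 3/8 = 207/8
Step 2: Direct prop: k = (207/8)/6; new y = k*4 = 207/8*4/6 = 69/4
Step 3: Take 1/2: 69/4 * 1/2 = 69/8
Final result = 69/8

69/8


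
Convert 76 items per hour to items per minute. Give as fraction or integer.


Converting from per hour to per minute
Rate = 76 items per hour
Divide by 60: 76/60
= 19/15 items per minute

19/15


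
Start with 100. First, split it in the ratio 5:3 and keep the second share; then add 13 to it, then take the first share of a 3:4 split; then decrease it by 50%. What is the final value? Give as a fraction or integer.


Start with 100.
Step 1: Split 5:3, second share = 100 * 3/8 = 75/2
Step 2: Add 13: 75/2+13=101/2; split 3:4 first = 101/2*3/7 = 303/14
Step 3: Decrease by 50%: 303/14 * 50/100 = 303/28
Final result = 303/28

303/28


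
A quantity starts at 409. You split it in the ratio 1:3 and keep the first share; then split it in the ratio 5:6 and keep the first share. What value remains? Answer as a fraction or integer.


Start with 409.
Step 1: Split 1:3, first share = 409 * 1/4 = 409/4
Step 2: Split 5:6, first share = 409/4 * 5/11 = 2045/44
Final result = 2045/44

2045/44


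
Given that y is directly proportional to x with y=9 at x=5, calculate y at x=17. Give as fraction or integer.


Direct proportion: y = kx
Find k: k = 9/5 = 9/5
Compute y at x=17: y = 9/5 * 17
y = 153/5

153/5


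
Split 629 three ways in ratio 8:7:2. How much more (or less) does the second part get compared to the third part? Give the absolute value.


Total parts = 8 + 7 + 2 = 17
Value per part = 629 / 17 = 37
Shares: 8*37=296, 7*37=259, 2*37=74
Second share = 259, third share = 74
Difference = |259 - 74| = 185

185


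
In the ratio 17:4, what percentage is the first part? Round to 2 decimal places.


Total parts = 17 + 4 = 21
First part fraction = 17/21
Percentage = (17/21) * 100
= 0.809524 * 100
= 80.95%

80.95


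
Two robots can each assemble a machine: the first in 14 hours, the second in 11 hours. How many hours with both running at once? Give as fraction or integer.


Rate of A = 1/14 job per hour
Rate of B = 1/11 job per hour
Combined rate = 1/14 + 1/11
Find common denominator: (11 + 14)/(14*11) = 25/154
Combined rate = 25/154 job per hour
Time together = 1 / (25/154) = 154/25 hours

154/25


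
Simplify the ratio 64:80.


Find GCD(64, 80)
GCD = 16
Divide both by 16: 64/16 = 4, 80/16 = 5
Simplified ratio = 4:5

4:5


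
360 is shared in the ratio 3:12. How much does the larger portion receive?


Total parts = 3 + 12 = 15
Value per part = 360 / 15 = 24
First share = 3 * 24 = 72
Second share = 12 * 24 = 288
Larger share = 288

288


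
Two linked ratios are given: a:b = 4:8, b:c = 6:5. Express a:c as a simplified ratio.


Given a:b = 4:8 and b:c = 6:5
Make b consistent. Multiply first ratio by 6: a:b = 24:48
Multiply second ratio by 8: b:c = 48:40
Now b = 48 in both, so a:b:c = 24:48:40
Therefore a:c = 24:40
Simplify by GCD: a:c = 3:5

3:5


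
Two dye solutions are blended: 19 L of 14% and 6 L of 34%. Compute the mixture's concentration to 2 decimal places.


Solute in mixture 1 = 14% of 19 L = 19*14/100 = 133/50 L
Solute in mixture 2 = 34% of 6 L = 6*34/100 = 51/25 L
Total solute = 133/50 + 51/25 = 47/10 L
Total volume = 19 + 6 = 25 L
Final concentration = 47/10/25 * 100 = 18.80%

18.80


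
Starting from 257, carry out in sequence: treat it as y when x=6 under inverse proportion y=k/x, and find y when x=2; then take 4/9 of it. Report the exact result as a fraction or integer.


Start with 257.
Step 1: Inverse prop: k = (257)*6; new y = k/2 = 257*6/2 = 771
Step 2: Take 4/9: 771 * 4/9 = 1028/3
Final result = 1028/3

1028/3


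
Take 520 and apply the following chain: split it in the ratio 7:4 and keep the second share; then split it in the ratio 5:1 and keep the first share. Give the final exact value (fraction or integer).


Start with 520.
Step 1: Split 7:4, second share = 520 * 4/11 = 2080/11
Step 2: Split 5:1, first share = 2080/11 * 5/6 = 5200/33
Final result = 5200/33

5200/33


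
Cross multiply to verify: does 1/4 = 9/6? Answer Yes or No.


Cross multiply to check 1/4 = 9/6
Left cross product: 1 * 6 = 6
Right cross product: 4 * 9 = 36
6 != 36
Not equal, so proportions differ => No

No


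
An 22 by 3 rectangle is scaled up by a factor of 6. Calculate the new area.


Original dimensions: 22 x 3
Enlargement factor = 6
New width = 22 * 6 = 132
New height = 3 * 6 = 18
New area = 132 * 18 = 2376

2376


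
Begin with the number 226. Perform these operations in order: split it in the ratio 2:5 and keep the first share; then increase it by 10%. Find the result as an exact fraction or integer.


Start with 226.
Step 1: Split 2:5, first share = 226 * 2/7 = 452/7
Step 2: Increase by 10%: 452/7 * 110/100 = 2486/35
Final result = 2486/35

2486/35


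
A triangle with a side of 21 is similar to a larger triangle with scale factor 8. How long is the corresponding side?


Similar triangles have proportional sides
Scale factor = 8
Smaller side = 21
Corresponding larger side = 21 * 8
= 168

168


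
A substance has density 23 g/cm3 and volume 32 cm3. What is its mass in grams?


Using mass = density * volume
Density = 23 g/cm3
Volume = 32 cm3
Mass = 23 * 32
= 736 g

736


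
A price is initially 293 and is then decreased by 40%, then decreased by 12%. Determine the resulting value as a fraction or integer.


Start: 293
Step 1: decrease by 40% => multiply by 60/100
  293 * 60/100 = 879/5
Step 2: decrease by 12% => multiply by 88/100
  879/5 * 88/100 = 19338/125
Final value = 19338/125

19338/125


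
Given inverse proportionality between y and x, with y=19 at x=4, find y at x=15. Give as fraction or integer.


Inverse proportion: y = k/x
Find k: k = 4 * 19 = 76
Compute y at x=15: y = 76/15
y = 76/15

76/15


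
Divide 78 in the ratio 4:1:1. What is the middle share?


Ratio = 4:1:1
Total parts = 4 + 1 + 1 = 6
Value per part = 78 / 6 = 13
First share = 4 * 13 = 52
Middle share = 1 * 13 = 13
Third share = 1 * 13 = 13

13


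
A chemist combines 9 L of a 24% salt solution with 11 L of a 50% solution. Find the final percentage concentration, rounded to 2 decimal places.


Solute in mixture 1 = 24% of 9 L = 9*24/100 = 54/25 L
Solute in mixture 2 = 50% of 11 L = 11*50/100 = 11/2 L
Total solute = 54/25 + 11/2 = 383/50 L
Total volume = 9 + 11 = 20 L
Final concentration = 383/50/20 * 100 = 38.30%

38.30


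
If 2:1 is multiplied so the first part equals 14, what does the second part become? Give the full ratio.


Original ratio: 2:1
First term target: 14
Scale factor = 14 / 2 = 7
Multiply second term: 1 * 7 = 7
Equivalent ratio = 14:7

14:7


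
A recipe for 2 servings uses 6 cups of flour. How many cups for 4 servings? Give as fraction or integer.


Original: 6 cups for 2 servings
Target servings = 4
Scaling factor = 4/2
New amount = 6 * 4/2
= 24/2
= 12 cups

12


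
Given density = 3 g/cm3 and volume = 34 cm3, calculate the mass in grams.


Using mass = density * volume
Density = 3 g/cm3
Volume = 34 cm3
Mass = 3 * 34
= 102 g

102


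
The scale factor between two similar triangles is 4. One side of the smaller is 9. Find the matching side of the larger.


Similar triangles have proportional sides
Scale factor = 4
Smaller side = 9
Corresponding larger side = 9 * 4
= 36

36


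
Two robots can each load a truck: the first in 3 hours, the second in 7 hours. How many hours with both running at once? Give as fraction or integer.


Rate of A = 1/3 job per hour
Rate of B = 1/7 job per hour
Combined rate = 1/3 + 1/7
Find common denominator: (7 + 3)/(3*7) = 10/21
Combined rate = 10/21 job per hour
Time together = 1 / (10/21) = 21/10 hours

21/10


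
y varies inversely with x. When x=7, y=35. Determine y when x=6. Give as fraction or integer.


Inverse proportion: y = k/x
Find k: k = 7 * 35 = 245
Compute y at x=6: y = 245/6
y = 245/6

245/6


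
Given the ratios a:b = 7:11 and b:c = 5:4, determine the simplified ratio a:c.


Given a:b = 7:11 and b:c = 5:4
Make b consistent. Multiply first ratio by 5: a:b = 35:55
Multiply second ratio by 11: b:c = 55:44
Now b = 55 in both, so a:b:c = 35:55:44
Therefore a:c = 35:44
Simplify by GCD: a:c = 35:44

35:44


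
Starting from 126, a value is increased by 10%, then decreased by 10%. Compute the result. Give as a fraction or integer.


Start: 126
Step 1: increase by 10% => multiply by 110/100
  126 * 110/100 = 693/5
Step 2: decrease by 10% => multiply by 90/100
  693/5 * 90/100 = 6237/50
Final value = 6237/50

6237/50


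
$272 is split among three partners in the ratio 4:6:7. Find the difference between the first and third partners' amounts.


Total parts = 4 + 6 + 7 = 17
Value per part = 272 / 17 = 16
Shares: 4*16=64, 6*16=96, 7*16=112
First share = 64, third share = 112
Difference = |64 - 112| = 48

48


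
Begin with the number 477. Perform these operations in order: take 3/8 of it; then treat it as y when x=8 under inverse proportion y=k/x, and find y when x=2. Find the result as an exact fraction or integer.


Start with 477.
Step 1: Take 3/8: 477 * 3/8 = 1431/8
Step 2: Inverse prop: k = (1431/8)*8; new y = k/2 = 1431/8*8/2 = 1431/2
Final result = 1431/2

1431/2
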